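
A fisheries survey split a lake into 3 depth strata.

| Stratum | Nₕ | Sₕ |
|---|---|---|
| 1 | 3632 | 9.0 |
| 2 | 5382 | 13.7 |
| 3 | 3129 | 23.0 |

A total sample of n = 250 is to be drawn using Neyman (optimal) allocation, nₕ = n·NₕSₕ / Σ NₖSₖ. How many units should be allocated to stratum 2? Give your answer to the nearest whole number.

Σ NₕSₕ = 3632·9.0 + 5382·13.7 + 3129·23.0 = 178388.4.
Share for 2: 73733.4/178388.4 = 0.41333.
n_2 = 250 × 0.41333 = 103.333... → 103.

103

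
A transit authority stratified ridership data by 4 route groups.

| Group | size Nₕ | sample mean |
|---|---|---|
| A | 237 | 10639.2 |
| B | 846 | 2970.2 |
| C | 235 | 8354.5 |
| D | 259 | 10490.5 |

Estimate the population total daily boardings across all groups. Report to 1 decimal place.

9714626.6

Estimate total by summing Nₕ·x̄ₕ over strata.
237·10639.2 + 846·2970.2 + 235·8354.5 + 259·10490.5 = 2521490.4 + 2512789.2 + 1963307.5 + 2717039.5 = 9714626.6.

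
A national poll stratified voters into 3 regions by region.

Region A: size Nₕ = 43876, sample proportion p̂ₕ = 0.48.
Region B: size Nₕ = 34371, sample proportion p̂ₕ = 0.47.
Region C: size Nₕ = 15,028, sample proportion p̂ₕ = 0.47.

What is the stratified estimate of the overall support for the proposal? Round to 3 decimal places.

0.475

N = 43876 + 34371 + 15028 = 93275.
Overall proportion = Σ (Nₕ/N)·p̂ₕ.
Σ Nₕp̂ₕ = 21060.48 + 16154.37 + 7063.16 = 44278.01.
44278.01 / 93275 = 0.47470... → 0.475.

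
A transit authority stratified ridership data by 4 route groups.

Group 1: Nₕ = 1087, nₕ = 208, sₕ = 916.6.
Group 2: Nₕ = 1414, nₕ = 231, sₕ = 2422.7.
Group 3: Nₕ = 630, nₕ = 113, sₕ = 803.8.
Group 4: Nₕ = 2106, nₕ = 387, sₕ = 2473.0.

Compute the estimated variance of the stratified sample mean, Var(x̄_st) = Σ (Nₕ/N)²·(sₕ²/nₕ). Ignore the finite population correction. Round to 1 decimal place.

N = 5237; Wₕ = Nₕ/N.
group 1: (1087/5237)²·916.6²/208 = 174.0165
group 2: (1414/5237)²·2422.7²/231 = 1852.3411
group 3: (630/5237)²·803.8²/113 = 82.7434
group 4: (2106/5237)²·2473.0²/387 = 2555.5763
Sum = 4664.6773 → 4664.7.

4664.7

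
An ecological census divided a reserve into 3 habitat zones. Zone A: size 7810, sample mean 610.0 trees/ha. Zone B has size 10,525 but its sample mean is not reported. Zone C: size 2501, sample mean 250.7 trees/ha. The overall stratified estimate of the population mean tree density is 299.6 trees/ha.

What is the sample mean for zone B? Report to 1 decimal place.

80.9

N = 7810 + 10525 + 2501 = 20836.
Overall total = μ·N = 299.6·20836 = 6242465.6.
Subtract the known strata: 7810·610.0 + 2501·250.7 = 5391100.7.
Remaining total for zone B: 6242465.6 − 5391100.7 = 851364.9.
Divide by its size: 851364.9 / 10525 = 80.890... → 80.9.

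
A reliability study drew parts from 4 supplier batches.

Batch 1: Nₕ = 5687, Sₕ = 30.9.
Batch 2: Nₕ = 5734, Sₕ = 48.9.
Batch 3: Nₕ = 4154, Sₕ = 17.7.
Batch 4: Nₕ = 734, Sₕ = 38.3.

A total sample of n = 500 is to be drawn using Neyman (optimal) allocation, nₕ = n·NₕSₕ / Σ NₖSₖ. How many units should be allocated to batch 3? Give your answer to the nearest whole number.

1: NₕSₕ = 5687·30.9 = 175728.3
2: NₕSₕ = 5734·48.9 = 280392.6
3: NₕSₕ = 4154·17.7 = 73525.8
4: NₕSₕ = 734·38.3 = 28112.2
Σ NₕSₕ = 557758.9.
n_3 = 500·73525.8/557758.9 = 65.912... → 66.

66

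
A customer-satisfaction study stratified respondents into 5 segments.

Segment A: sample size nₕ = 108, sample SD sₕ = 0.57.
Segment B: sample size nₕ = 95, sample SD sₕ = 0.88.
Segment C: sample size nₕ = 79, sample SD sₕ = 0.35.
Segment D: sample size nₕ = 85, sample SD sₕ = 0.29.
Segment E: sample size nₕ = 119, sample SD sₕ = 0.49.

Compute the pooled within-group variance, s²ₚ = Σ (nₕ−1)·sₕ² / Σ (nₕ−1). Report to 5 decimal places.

Degrees of freedom: 107 + 94 + 78 + 84 + 118 = 481.
Σ(nₕ−1)sₕ² = 107·0.3249 + 94·0.7744 + 78·0.1225 + 84·0.0841 + 118·0.2401 = 152.5091.
s²ₚ = 152.5091 / 481 = 0.3170667... → 0.31707.

0.31707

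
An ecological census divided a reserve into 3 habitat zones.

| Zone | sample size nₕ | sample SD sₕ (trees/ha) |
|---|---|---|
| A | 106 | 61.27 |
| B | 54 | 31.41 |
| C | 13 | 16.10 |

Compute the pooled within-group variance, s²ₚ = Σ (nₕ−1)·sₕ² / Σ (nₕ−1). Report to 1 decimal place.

2644.5

Degrees of freedom: 105 + 53 + 12 = 170.
Σ(nₕ−1)sₕ² = 105·3754.0129 + 53·986.5881 + 12·259.21 = 449571.0438.
s²ₚ = 449571.0438 / 170 = 2644.536... → 2644.5.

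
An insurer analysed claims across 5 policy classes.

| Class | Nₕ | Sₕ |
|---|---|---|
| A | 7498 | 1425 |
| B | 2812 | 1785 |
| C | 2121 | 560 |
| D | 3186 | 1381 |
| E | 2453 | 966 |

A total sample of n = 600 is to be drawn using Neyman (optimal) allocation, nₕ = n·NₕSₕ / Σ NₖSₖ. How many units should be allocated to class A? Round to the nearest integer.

271

A: NₕSₕ = 7498·1425 = 10684650
B: NₕSₕ = 2812·1785 = 5019420
C: NₕSₕ = 2121·560 = 1187760
D: NₕSₕ = 3186·1381 = 4399866
E: NₕSₕ = 2453·966 = 2369598
Σ NₕSₕ = 23661294.
n_A = 600·10684650/23661294 = 270.940... → 271.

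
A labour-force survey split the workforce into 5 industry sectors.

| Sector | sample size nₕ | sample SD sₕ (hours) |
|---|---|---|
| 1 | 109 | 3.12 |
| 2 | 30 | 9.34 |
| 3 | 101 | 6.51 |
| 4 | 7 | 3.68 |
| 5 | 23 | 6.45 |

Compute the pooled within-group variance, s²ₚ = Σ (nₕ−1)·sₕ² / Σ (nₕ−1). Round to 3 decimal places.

33.267

1: (109−1)·3.12² = 108·9.7344 = 1051.3152
2: (30−1)·9.34² = 29·87.2356 = 2529.8324
3: (101−1)·6.51² = 100·42.3801 = 4238.01
4: (7−1)·3.68² = 6·13.5424 = 81.2544
5: (23−1)·6.45² = 22·41.6025 = 915.255
Numerator = 8815.667; denominator = Σ(nₕ−1) = 265.
s²ₚ = 8815.667/265 = 33.26667... → 33.267.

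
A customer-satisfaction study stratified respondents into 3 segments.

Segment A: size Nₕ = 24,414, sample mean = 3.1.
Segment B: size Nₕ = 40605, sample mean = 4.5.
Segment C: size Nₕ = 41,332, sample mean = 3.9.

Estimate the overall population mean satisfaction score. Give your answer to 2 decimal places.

x̄_st = (Σ Nₕx̄ₕ) / (Σ Nₕ) = (24414·3.1 + 40605·4.5 + 41332·3.9) / 106351
= 419600.7 / 106351 = 3.9454... → 3.95.

3.95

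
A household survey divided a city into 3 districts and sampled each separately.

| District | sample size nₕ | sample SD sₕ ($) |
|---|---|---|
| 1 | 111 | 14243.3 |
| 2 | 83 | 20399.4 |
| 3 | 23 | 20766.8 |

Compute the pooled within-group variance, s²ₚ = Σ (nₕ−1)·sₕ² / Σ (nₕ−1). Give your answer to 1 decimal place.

308068727.6

1: (111−1)·14243.3² = 110·202871594.89 = 22315875437.9
2: (83−1)·20399.4² = 82·416135520.36 = 34123112669.52
3: (23−1)·20766.8² = 22·431259982.24 = 9487719609.28
Numerator = 65926707716.7; denominator = Σ(nₕ−1) = 214.
s²ₚ = 65926707716.7/214 = 308068727.648... → 308068727.6.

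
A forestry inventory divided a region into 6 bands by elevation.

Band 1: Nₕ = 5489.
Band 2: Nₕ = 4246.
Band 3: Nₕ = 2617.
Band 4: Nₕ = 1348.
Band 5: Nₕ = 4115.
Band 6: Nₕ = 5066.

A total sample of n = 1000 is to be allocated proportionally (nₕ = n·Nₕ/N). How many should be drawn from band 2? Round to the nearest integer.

186

Share of band 2 = 4246/22881 = 0.18557.
Allocate 1000 × 0.18557 = 185.569... → 186.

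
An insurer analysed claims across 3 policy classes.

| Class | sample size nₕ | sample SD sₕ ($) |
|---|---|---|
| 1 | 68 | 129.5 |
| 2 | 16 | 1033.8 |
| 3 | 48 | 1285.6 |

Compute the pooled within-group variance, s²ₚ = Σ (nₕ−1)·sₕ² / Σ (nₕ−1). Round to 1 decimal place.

735153.6

Degrees of freedom: 67 + 15 + 47 = 129.
Σ(nₕ−1)sₕ² = 67·16770.25 + 15·1068742.44 + 47·1652767.36 = 94834809.27.
s²ₚ = 94834809.27 / 129 = 735153.560... → 735153.6.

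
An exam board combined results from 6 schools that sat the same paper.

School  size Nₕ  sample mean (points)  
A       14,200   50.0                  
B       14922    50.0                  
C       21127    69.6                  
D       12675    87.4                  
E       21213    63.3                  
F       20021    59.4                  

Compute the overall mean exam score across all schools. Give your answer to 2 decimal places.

63.04

x̄_st = (Σ Nₕx̄ₕ) / (Σ Nₕ) = (14200·50.0 + 14922·50.0 + 21127·69.6 + 12675·87.4 + 21213·63.3 + 20021·59.4) / 104158
= 6566364.5 / 104158 = 63.0423... → 63.04.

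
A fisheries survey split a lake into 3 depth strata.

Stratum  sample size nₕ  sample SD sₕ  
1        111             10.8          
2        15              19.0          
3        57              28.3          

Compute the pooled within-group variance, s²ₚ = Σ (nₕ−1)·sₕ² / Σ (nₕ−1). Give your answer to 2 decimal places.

1: (111−1)·10.8² = 110·116.64 = 12830.4
2: (15−1)·19.0² = 14·361 = 5054
3: (57−1)·28.3² = 56·800.89 = 44849.84
Numerator = 62734.24; denominator = Σ(nₕ−1) = 180.
s²ₚ = 62734.24/180 = 348.5236... → 348.52.

348.52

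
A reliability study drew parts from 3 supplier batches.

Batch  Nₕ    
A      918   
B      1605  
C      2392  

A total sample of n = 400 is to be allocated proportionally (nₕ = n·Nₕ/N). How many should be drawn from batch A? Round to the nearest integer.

N = 918 + 1605 + 2392 = 4915.
n_A = 400·918/4915 = 74.710... → 75.

75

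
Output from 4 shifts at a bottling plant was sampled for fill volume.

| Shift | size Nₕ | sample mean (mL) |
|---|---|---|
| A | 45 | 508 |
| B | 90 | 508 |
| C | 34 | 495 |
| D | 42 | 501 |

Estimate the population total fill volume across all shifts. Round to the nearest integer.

106452

A: 45·508 = 22860
B: 90·508 = 45720
C: 34·495 = 16830
D: 42·501 = 21042
τ̂ = Σ Nₕx̄ₕ = 106452.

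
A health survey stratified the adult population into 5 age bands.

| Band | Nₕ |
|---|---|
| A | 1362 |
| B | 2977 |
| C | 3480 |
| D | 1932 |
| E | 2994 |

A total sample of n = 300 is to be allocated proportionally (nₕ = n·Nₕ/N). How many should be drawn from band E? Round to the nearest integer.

Share of band E = 2994/12745 = 0.23492.
Allocate 300 × 0.23492 = 70.475... → 70.

70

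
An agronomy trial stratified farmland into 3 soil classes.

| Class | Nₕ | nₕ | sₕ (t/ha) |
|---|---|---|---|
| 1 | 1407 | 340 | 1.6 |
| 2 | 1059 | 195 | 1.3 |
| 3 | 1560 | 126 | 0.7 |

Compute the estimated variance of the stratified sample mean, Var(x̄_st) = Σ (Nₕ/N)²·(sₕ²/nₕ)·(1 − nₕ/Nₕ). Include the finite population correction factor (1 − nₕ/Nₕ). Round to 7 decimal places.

0.0017233

N = 4026; Wₕ = Nₕ/N.
class 1: (1407/4026)²·1.6²/340·(1 − 340/1407) = 0.0006973841
class 2: (1059/4026)²·1.3²/195·(1 − 195/1059) = 0.0004892313
class 3: (1560/4026)²·0.7²/126·(1 − 126/1560) = 0.0005367249
Sum = 0.0017233403 → 0.0017233.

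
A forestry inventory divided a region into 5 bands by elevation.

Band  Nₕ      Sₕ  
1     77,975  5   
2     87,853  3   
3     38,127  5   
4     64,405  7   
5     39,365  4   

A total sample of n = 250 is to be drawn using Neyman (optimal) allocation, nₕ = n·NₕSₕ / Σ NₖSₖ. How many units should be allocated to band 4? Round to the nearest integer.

Σ NₕSₕ = 77975·5 + 87853·3 + 38127·5 + 64405·7 + 39365·4 = 1452364.
Share for 4: 450835/1452364 = 0.31041.
n_4 = 250 × 0.31041 = 77.604... → 78.

78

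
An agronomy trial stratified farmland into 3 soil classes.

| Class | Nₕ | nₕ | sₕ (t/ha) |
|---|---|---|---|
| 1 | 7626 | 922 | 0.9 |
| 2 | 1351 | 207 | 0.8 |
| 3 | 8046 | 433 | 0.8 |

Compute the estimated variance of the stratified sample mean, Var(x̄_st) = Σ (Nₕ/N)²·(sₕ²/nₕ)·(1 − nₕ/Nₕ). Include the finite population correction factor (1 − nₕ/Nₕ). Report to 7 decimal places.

N = 17023. Term for each stratum: Wₕ²sₕ²/nₕ·(1−nₕ/Nₕ).
Var(x̄_st) = 0.0001549932 + 0.0000164899 + 0.0003124322 = 0.0004839153 → 0.0004839.

0.0004839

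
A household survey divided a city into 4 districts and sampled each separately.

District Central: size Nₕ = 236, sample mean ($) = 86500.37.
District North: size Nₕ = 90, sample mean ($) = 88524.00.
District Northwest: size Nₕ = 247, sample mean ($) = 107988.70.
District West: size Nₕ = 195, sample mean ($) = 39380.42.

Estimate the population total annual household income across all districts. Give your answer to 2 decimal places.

Central: 236·86500.37 = 20414087.32
North: 90·88524.00 = 7967160
Northwest: 247·107988.70 = 26673208.9
West: 195·39380.42 = 7679181.9
τ̂ = Σ Nₕx̄ₕ = 62733638.12.

62733638.12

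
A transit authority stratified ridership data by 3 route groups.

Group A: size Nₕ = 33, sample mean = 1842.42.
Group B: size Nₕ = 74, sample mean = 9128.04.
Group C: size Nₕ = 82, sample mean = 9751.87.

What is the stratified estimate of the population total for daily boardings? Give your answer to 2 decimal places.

Population total = Σ Nₕ·x̄ₕ (each stratum's size times its mean).
33·1842.42 + 74·9128.04 + 82·9751.87 = 60799.86 + 675474.96 + 799653.34 = 1535928.16.

1535928.16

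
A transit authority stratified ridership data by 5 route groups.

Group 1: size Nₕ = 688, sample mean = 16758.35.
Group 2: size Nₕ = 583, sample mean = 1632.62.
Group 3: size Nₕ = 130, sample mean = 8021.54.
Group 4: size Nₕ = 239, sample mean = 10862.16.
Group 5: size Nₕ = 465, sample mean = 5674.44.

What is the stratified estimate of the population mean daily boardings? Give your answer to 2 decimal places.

N = 2105; weights Wₕ = Nₕ/N = (0.3268, 0.2770, 0.0618, 0.1135, 0.2209).
x̄_st = Σ Wₕ·x̄ₕ = 0.3268·16758.35 + 0.2770·1632.62 + 0.0618·8021.54 + 0.1135·10862.16 + 0.2209·5674.44 ≈ 8911.6548...
→ 8911.65.

8911.65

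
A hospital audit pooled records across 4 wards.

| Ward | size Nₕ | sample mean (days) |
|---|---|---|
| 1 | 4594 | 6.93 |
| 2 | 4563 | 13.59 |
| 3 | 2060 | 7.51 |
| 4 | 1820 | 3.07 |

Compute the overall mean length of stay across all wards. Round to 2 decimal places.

8.81

x̄_st = (Σ Nₕx̄ₕ) / (Σ Nₕ) = (4594·6.93 + 4563·13.59 + 2060·7.51 + 1820·3.07) / 13037
= 114905.59 / 13037 = 8.8138... → 8.81.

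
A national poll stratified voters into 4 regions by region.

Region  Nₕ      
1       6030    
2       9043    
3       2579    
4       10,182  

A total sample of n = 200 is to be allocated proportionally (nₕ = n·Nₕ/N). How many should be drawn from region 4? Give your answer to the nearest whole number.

73

N = 6030 + 9043 + 2579 + 10182 = 27834.
n_4 = 200·10182/27834 = 73.162... → 73.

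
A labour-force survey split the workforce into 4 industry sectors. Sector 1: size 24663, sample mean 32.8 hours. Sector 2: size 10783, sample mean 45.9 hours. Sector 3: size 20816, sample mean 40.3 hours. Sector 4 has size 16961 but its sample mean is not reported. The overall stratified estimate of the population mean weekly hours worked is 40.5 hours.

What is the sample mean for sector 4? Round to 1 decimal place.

48.5

N = 24663 + 10783 + 20816 + 16961 = 73223.
Overall total = μ·N = 40.5·73223 = 2965531.5.
Subtract the known strata: 24663·32.8 + 10783·45.9 + 20816·40.3 = 2142770.9.
Remaining total for sector 4: 2965531.5 − 2142770.9 = 822760.6.
Divide by its size: 822760.6 / 16961 = 48.509... → 48.5.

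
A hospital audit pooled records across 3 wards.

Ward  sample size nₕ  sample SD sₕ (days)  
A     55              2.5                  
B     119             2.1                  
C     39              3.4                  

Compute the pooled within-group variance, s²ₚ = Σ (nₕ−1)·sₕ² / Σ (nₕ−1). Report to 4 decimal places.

A: (55−1)·2.5² = 54·6.25 = 337.5
B: (119−1)·2.1² = 118·4.41 = 520.38
C: (39−1)·3.4² = 38·11.56 = 439.28
Numerator = 1297.16; denominator = Σ(nₕ−1) = 210.
s²ₚ = 1297.16/210 = 6.176952... → 6.1770.

6.1770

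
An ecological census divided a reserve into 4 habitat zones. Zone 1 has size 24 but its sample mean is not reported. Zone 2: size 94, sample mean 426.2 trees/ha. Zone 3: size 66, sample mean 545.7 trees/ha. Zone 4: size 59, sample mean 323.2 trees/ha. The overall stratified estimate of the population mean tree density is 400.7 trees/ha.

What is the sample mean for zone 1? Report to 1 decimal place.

Σ Nₕx̄ₕ = N·μ, so 24·x̄_1 = 243·400.7 − (94·426.2 + 66·545.7 + 59·323.2).
= 97370.1 − 95147.8 = 2222.3.
x̄_1 = 2222.3 / 24 = 92.596... → 92.6.

92.6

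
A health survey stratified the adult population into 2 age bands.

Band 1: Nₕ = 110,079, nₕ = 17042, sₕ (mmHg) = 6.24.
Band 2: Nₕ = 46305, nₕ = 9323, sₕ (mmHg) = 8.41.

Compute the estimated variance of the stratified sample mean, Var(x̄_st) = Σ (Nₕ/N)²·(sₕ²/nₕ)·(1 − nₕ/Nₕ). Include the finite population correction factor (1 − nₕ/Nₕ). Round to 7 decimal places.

N = 156384. Term for each stratum: Wₕ²sₕ²/nₕ·(1−nₕ/Nₕ).
Var(x̄_st) = 0.0009568066 + 0.0005312145 = 0.0014880211 → 0.0014880.

0.0014880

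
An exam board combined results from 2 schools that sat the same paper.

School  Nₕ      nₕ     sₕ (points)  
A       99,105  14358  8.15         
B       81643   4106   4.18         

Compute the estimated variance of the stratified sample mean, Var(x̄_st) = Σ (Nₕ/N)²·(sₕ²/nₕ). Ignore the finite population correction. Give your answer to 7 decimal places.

N = 180748. Term for each stratum: Wₕ²sₕ²/nₕ.
Var(x̄_st) = 0.0013908023 + 0.0008682095 = 0.0022590118 → 0.0022590.

0.0022590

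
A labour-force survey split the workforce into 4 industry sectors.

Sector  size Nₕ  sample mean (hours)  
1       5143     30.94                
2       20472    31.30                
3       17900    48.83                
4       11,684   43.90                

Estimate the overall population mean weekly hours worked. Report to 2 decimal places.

N = 5143 + 20472 + 17900 + 11684 = 55199.
The stratified mean weights each stratum mean by its population share Nₕ/N.
Σ Nₕx̄ₕ = 5143·30.94 + 20472·31.30 + 17900·48.83 + 11684·43.90 = 159124.42 + 640773.6 + 874057 + 512927.6 = 2186882.62.
Divide by N: 2186882.62 / 55199 = 39.6182... → 39.62.

39.62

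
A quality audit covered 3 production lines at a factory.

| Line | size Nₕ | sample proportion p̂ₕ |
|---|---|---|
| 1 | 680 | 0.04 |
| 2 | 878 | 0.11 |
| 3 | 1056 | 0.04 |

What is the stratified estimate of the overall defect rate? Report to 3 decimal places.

Wₕ = Nₕ/N with N = 2614: 0.2601, 0.3359, 0.4040.
p̂_st = 0.2601·0.04 + 0.3359·0.11 + 0.4040·0.04 ≈ 0.06351... → 0.064.

0.064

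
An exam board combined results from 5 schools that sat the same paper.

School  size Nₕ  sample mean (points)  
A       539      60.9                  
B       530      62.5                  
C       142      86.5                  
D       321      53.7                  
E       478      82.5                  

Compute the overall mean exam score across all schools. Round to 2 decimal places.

67.12

x̄_st = (Σ Nₕx̄ₕ) / (Σ Nₕ) = (539·60.9 + 530·62.5 + 142·86.5 + 321·53.7 + 478·82.5) / 2010
= 134905.8 / 2010 = 67.1173... → 67.12.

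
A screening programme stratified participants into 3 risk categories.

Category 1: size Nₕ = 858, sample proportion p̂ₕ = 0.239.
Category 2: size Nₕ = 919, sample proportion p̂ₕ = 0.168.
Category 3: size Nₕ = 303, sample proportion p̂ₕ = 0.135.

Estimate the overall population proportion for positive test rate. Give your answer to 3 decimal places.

Wₕ = Nₕ/N with N = 2080: 0.4125, 0.4418, 0.1457.
p̂_st = 0.4125·0.239 + 0.4418·0.168 + 0.1457·0.135 ≈ 0.19248... → 0.192.

0.192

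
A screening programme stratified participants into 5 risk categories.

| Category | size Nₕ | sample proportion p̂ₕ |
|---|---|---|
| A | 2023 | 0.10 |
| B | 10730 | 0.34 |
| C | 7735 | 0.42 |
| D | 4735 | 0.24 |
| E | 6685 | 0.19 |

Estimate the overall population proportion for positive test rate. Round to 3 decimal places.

N = 2023 + 10730 + 7735 + 4735 + 6685 = 31908.
Overall proportion = Σ (Nₕ/N)·p̂ₕ.
Σ Nₕp̂ₕ = 202.3 + 3648.2 + 3248.7 + 1136.4 + 1270.15 = 9505.75.
9505.75 / 31908 = 0.29791... → 0.298.

0.298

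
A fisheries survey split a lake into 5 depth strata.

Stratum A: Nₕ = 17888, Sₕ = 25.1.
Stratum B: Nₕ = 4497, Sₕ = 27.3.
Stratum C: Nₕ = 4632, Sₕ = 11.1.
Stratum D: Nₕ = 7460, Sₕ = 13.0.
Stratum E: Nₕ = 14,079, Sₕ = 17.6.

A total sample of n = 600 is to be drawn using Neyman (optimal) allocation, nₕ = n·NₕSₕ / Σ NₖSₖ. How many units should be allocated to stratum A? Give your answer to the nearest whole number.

278

A: NₕSₕ = 17888·25.1 = 448988.8
B: NₕSₕ = 4497·27.3 = 122768.1
C: NₕSₕ = 4632·11.1 = 51415.2
D: NₕSₕ = 7460·13.0 = 96980
E: NₕSₕ = 14079·17.6 = 247790.4
Σ NₕSₕ = 967942.5.
n_A = 600·448988.8/967942.5 = 278.315... → 278.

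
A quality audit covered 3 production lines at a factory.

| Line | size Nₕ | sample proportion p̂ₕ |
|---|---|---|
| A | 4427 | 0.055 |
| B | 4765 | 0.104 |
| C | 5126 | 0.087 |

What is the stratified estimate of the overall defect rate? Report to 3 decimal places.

N = 4427 + 4765 + 5126 = 14318.
Overall proportion = Σ (Nₕ/N)·p̂ₕ.
Σ Nₕp̂ₕ = 243.485 + 495.56 + 445.962 = 1185.007.
1185.007 / 14318 = 0.08276... → 0.083.

0.083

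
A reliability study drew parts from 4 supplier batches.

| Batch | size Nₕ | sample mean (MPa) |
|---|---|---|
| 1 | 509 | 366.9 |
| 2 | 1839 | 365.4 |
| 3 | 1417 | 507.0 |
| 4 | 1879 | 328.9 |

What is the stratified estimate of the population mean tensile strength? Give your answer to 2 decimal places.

x̄_st = (Σ Nₕx̄ₕ) / (Σ Nₕ) = (509·366.9 + 1839·365.4 + 1417·507.0 + 1879·328.9) / 5644
= 2195144.8 / 5644 = 388.9342... → 388.93.

388.93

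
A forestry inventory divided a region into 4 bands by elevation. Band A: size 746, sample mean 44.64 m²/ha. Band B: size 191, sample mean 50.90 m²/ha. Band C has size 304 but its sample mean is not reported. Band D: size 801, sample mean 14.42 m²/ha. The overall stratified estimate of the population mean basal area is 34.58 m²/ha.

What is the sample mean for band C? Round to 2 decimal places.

52.76

N = 746 + 191 + 304 + 801 = 2042.
Overall total = μ·N = 34.58·2042 = 70612.36.
Subtract the known strata: 746·44.64 + 191·50.90 + 801·14.42 = 54573.76.
Remaining total for band C: 70612.36 − 54573.76 = 16038.6.
Divide by its size: 16038.6 / 304 = 52.7586... → 52.76.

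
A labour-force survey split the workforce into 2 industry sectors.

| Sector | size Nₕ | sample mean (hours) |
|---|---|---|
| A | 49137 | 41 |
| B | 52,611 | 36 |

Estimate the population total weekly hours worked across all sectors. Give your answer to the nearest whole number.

Estimate total by summing Nₕ·x̄ₕ over strata.
49137·41 + 52611·36 = 2014617 + 1893996 = 3908613.

3908613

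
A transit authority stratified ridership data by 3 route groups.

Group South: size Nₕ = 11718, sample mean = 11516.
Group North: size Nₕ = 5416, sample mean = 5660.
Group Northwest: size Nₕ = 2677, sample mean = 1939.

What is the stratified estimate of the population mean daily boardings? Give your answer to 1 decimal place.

8621.0

N = 19811; weights Wₕ = Nₕ/N = (0.5915, 0.2734, 0.1351).
x̄_st = Σ Wₕ·x̄ₕ = 0.5915·11516 + 0.2734·5660 + 0.1351·1939 ≈ 8620.956...
→ 8621.0.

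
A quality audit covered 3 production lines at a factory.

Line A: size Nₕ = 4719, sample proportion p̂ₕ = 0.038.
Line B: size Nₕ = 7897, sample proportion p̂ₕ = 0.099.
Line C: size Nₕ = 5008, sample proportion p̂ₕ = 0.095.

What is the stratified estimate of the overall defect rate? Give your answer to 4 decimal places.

N = 4719 + 7897 + 5008 = 17624.
Overall proportion = Σ (Nₕ/N)·p̂ₕ.
Σ Nₕp̂ₕ = 179.322 + 781.803 + 475.76 = 1436.885.
1436.885 / 17624 = 0.081530... → 0.0815.

0.0815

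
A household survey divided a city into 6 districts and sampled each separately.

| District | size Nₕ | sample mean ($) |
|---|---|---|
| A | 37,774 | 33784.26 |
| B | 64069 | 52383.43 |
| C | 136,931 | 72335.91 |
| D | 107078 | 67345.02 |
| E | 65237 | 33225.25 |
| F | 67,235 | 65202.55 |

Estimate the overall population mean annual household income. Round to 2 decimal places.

59164.77

N = 478324; weights Wₕ = Nₕ/N = (0.0790, 0.1339, 0.2863, 0.2239, 0.1364, 0.1406).
x̄_st = Σ Wₕ·x̄ₕ = 0.0790·33784.26 + 0.1339·52383.43 + 0.2863·72335.91 + 0.2239·67345.02 + 0.1364·33225.25 + 0.1406·65202.55 ≈ 59164.7675...
→ 59164.77.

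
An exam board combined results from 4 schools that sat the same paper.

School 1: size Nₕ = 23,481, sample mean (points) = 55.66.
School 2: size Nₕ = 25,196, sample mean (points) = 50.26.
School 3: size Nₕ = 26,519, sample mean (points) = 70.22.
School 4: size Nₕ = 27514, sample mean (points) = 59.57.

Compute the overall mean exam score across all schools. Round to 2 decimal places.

N = 102710; weights Wₕ = Nₕ/N = (0.2286, 0.2453, 0.2582, 0.2679).
x̄_st = Σ Wₕ·x̄ₕ = 0.2286·55.66 + 0.2453·50.26 + 0.2582·70.22 + 0.2679·59.57 ≈ 59.1420...
→ 59.14.

59.14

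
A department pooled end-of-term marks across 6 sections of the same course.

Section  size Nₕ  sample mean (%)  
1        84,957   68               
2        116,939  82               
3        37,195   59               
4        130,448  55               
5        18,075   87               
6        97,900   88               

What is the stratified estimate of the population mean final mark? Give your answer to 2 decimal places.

71.93

x̄_st = (Σ Nₕx̄ₕ) / (Σ Nₕ) = (84957·68 + 116939·82 + 37195·59 + 130448·55 + 18075·87 + 97900·88) / 485514
= 34922944 / 485514 = 71.9298... → 71.93.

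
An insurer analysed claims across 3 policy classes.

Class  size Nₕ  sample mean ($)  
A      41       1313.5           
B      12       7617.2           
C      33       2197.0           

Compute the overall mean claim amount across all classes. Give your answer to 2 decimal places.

N = 41 + 12 + 33 = 86.
The stratified mean weights each stratum mean by its population share Nₕ/N.
Σ Nₕx̄ₕ = 41·1313.5 + 12·7617.2 + 33·2197.0 = 53853.5 + 91406.4 + 72501 = 217760.9.
Divide by N: 217760.9 / 86 = 2532.1035... → 2532.10.

2532.10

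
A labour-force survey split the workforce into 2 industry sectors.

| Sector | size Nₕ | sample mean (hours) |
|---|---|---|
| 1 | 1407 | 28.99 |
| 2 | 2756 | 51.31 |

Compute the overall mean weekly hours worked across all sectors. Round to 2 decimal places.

43.77

x̄_st = (Σ Nₕx̄ₕ) / (Σ Nₕ) = (1407·28.99 + 2756·51.31) / 4163
= 182199.29 / 4163 = 43.7663... → 43.77.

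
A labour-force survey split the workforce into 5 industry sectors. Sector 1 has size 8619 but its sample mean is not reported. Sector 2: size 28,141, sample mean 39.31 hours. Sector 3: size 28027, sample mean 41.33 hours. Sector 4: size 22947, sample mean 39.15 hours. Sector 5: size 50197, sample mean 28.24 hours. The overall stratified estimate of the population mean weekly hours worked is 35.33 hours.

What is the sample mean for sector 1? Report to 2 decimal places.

Σ Nₕx̄ₕ = N·μ, so 8619·x̄_1 = 137931·35.33 − (28141·39.31 + 28027·41.33 + 22947·39.15 + 50197·28.24).
= 4873102.23 − 4580516.95 = 292585.28.
x̄_1 = 292585.28 / 8619 = 33.9465... → 33.95.

33.95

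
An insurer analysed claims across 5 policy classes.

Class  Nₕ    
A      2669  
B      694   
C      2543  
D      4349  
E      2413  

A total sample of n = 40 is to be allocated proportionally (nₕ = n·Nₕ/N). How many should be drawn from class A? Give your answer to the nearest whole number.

8

Share of class A = 2669/12668 = 0.21069.
Allocate 40 × 0.21069 = 8.428... → 8.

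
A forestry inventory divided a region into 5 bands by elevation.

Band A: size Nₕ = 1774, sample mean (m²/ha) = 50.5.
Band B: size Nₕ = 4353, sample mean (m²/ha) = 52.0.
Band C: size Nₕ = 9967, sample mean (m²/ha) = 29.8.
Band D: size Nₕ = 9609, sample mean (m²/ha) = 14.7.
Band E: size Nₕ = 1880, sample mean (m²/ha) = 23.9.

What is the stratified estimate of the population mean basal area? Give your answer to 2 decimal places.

N = 27583; weights Wₕ = Nₕ/N = (0.0643, 0.1578, 0.3613, 0.3484, 0.0682).
x̄_st = Σ Wₕ·x̄ₕ = 0.0643·50.5 + 0.1578·52.0 + 0.3613·29.8 + 0.3484·14.7 + 0.0682·23.9 ≈ 28.9723...
→ 28.97.

28.97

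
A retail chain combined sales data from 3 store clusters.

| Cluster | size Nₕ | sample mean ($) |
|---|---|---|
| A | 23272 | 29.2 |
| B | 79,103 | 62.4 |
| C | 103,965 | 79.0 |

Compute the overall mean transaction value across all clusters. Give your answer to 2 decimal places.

67.02

N = 23272 + 79103 + 103965 = 206340.
Weight each subgroup mean by Nₕ/N and sum.
Σ Nₕx̄ₕ = 23272·29.2 + 79103·62.4 + 103965·79.0 = 679542.4 + 4936027.2 + 8213235 = 13828804.6.
Divide by N: 13828804.6 / 206340 = 67.0195... → 67.02.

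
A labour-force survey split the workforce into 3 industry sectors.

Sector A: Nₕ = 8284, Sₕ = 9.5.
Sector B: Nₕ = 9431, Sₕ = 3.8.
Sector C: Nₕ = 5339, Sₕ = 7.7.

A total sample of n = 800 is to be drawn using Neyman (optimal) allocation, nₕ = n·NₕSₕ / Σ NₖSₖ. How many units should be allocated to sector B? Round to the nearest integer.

184

A: NₕSₕ = 8284·9.5 = 78698
B: NₕSₕ = 9431·3.8 = 35837.8
C: NₕSₕ = 5339·7.7 = 41110.3
Σ NₕSₕ = 155646.1.
n_B = 800·35837.8/155646.1 = 184.201... → 184.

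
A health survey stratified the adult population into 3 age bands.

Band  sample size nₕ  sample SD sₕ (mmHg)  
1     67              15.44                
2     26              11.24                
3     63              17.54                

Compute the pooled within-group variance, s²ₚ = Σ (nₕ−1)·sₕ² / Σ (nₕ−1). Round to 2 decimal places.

248.15

Degrees of freedom: 66 + 25 + 62 = 153.
Σ(nₕ−1)sₕ² = 66·238.3936 + 25·126.3376 + 62·307.6516 = 37966.8168.
s²ₚ = 37966.8168 / 153 = 248.1491... → 248.15.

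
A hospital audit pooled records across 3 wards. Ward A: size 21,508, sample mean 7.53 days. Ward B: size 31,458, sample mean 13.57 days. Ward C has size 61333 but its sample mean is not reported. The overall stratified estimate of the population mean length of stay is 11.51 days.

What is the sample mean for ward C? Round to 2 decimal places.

Σ Nₕx̄ₕ = N·μ, so 61333·x̄_C = 114299·11.51 − (21508·7.53 + 31458·13.57).
= 1315581.49 − 588840.3 = 726741.19.
x̄_C = 726741.19 / 61333 = 11.8491... → 11.85.

11.85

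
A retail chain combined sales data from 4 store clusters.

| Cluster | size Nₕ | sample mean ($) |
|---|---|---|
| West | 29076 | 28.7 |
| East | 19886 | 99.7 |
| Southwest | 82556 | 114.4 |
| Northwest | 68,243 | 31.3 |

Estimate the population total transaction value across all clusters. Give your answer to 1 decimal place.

West: 29076·28.7 = 834481.2
East: 19886·99.7 = 1982634.2
Southwest: 82556·114.4 = 9444406.4
Northwest: 68243·31.3 = 2136005.9
τ̂ = Σ Nₕx̄ₕ = 14397527.7.

14397527.7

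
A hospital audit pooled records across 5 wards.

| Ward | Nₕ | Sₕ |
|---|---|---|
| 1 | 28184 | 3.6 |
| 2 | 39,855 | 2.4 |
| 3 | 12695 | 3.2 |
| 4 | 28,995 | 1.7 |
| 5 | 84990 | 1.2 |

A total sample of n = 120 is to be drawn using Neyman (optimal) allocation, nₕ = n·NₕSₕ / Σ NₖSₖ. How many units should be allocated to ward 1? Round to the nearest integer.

31

1: NₕSₕ = 28184·3.6 = 101462.4
2: NₕSₕ = 39855·2.4 = 95652
3: NₕSₕ = 12695·3.2 = 40624
4: NₕSₕ = 28995·1.7 = 49291.5
5: NₕSₕ = 84990·1.2 = 101988
Σ NₕSₕ = 389017.9.
n_1 = 120·101462.4/389017.9 = 31.298... → 31.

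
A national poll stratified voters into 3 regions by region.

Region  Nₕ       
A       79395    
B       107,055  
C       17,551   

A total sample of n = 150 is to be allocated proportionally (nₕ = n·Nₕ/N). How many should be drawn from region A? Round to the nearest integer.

58

N = 79395 + 107055 + 17551 = 204001.
n_A = 150·79395/204001 = 58.378... → 58.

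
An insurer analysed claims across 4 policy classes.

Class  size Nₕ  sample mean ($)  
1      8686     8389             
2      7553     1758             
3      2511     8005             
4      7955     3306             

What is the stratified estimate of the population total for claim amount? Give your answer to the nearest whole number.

Estimate total by summing Nₕ·x̄ₕ over strata.
8686·8389 + 7553·1758 + 2511·8005 + 7955·3306 = 72866854 + 13278174 + 20100555 + 26299230 = 132544813.

132544813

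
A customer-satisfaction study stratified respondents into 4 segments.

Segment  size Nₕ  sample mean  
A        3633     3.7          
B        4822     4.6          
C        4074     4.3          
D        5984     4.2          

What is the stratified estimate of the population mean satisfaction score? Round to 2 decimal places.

4.23

N = 18513; weights Wₕ = Nₕ/N = (0.1962, 0.2605, 0.2201, 0.3232).
x̄_st = Σ Wₕ·x̄ₕ = 0.1962·3.7 + 0.2605·4.6 + 0.2201·4.3 + 0.3232·4.2 ≈ 4.2281...
→ 4.23.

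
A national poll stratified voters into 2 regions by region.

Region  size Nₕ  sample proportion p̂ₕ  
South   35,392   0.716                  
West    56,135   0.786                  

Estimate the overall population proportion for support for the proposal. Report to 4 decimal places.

0.7589

N = 35392 + 56135 = 91527.
Overall proportion = Σ (Nₕ/N)·p̂ₕ.
Σ Nₕp̂ₕ = 25340.672 + 44122.11 = 69462.782.
69462.782 / 91527 = 0.758932... → 0.7589.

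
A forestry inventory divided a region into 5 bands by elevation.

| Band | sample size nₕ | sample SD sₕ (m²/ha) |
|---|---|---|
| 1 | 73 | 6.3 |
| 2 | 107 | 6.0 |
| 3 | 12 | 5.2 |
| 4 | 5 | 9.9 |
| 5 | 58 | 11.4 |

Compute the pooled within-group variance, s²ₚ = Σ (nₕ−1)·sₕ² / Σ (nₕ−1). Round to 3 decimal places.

59.084

1: (73−1)·6.3² = 72·39.69 = 2857.68
2: (107−1)·6.0² = 106·36 = 3816
3: (12−1)·5.2² = 11·27.04 = 297.44
4: (5−1)·9.9² = 4·98.01 = 392.04
5: (58−1)·11.4² = 57·129.96 = 7407.72
Numerator = 14770.88; denominator = Σ(nₕ−1) = 250.
s²ₚ = 14770.88/250 = 59.08352 → 59.084.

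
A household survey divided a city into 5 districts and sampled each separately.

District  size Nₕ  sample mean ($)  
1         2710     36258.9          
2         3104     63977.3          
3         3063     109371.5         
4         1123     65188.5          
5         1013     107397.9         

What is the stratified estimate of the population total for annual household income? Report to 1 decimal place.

1: 2710·36258.9 = 98261619
2: 3104·63977.3 = 198585539.2
3: 3063·109371.5 = 335004904.5
4: 1123·65188.5 = 73206685.5
5: 1013·107397.9 = 108794072.7
τ̂ = Σ Nₕx̄ₕ = 813852820.9.

813852820.9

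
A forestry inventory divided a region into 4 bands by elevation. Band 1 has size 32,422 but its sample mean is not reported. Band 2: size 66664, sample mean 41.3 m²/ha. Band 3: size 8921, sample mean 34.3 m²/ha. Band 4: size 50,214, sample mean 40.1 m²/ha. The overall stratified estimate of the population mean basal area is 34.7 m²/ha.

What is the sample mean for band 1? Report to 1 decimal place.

12.9

Σ Nₕx̄ₕ = N·μ, so 32422·x̄_1 = 158221·34.7 − (66664·41.3 + 8921·34.3 + 50214·40.1).
= 5490268.7 − 5072794.9 = 417473.8.
x̄_1 = 417473.8 / 32422 = 12.876... → 12.9.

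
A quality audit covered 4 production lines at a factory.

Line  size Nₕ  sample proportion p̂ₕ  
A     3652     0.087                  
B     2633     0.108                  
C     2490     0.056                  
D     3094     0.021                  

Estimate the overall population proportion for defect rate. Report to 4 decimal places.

N = 3652 + 2633 + 2490 + 3094 = 11869.
Overall proportion = Σ (Nₕ/N)·p̂ₕ.
Σ Nₕp̂ₕ = 317.724 + 284.364 + 139.44 + 64.974 = 806.502.
806.502 / 11869 = 0.067950... → 0.0680.

0.0680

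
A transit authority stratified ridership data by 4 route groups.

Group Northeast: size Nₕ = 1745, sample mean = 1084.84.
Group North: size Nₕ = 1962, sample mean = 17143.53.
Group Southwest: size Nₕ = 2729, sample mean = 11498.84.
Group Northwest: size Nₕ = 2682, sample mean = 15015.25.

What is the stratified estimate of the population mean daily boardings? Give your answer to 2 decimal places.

11754.76

N = 1745 + 1962 + 2729 + 2682 = 9118.
Overall mean = Σ (Nₕ/N)·x̄ₕ — weight by population share, not a simple average.
Σ Nₕx̄ₕ = 1745·1084.84 + 1962·17143.53 + 2729·11498.84 + 2682·15015.25 = 1893045.8 + 33635605.86 + 31380334.36 + 40270900.5 = 107179886.52.
Divide by N: 107179886.52 / 9118 = 11754.7583... → 11754.76.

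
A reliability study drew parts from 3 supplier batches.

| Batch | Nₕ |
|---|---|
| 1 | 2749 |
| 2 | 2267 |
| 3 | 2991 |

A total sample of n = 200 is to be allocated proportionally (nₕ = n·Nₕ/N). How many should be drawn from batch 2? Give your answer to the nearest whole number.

57

Share of batch 2 = 2267/8007 = 0.28313.
Allocate 200 × 0.28313 = 56.625... → 57.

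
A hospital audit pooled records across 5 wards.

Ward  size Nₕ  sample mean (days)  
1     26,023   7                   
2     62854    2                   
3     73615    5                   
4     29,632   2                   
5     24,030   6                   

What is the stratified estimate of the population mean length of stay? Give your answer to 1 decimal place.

4.1

x̄_st = (Σ Nₕx̄ₕ) / (Σ Nₕ) = (26023·7 + 62854·2 + 73615·5 + 29632·2 + 24030·6) / 216154
= 879388 / 216154 = 4.068... → 4.1.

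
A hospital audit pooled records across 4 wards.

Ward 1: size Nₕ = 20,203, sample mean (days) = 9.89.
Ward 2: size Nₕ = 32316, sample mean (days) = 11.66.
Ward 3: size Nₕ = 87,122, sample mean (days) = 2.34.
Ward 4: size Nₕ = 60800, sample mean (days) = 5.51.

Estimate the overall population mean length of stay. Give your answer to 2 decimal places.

N = 20203 + 32316 + 87122 + 60800 = 200441.
Overall mean = Σ (Nₕ/N)·x̄ₕ — weight by population share, not a simple average.
Σ Nₕx̄ₕ = 20203·9.89 + 32316·11.66 + 87122·2.34 + 60800·5.51 = 199807.67 + 376804.56 + 203865.48 + 335008 = 1115485.71.
Divide by N: 1115485.71 / 200441 = 5.5652... → 5.57.

5.57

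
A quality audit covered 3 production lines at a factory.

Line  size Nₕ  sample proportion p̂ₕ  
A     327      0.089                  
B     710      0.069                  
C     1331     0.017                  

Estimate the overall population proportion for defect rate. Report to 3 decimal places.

N = 327 + 710 + 1331 = 2368.
Overall proportion = Σ (Nₕ/N)·p̂ₕ.
Σ Nₕp̂ₕ = 29.103 + 48.99 + 22.627 = 100.72.
100.72 / 2368 = 0.04253... → 0.043.

0.043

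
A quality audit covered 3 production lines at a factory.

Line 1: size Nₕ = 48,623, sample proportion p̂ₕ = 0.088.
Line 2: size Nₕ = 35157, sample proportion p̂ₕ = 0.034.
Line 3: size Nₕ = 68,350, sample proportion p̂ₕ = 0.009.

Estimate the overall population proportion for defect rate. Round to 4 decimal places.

N = 48623 + 35157 + 68350 = 152130.
Overall proportion = Σ (Nₕ/N)·p̂ₕ.
Σ Nₕp̂ₕ = 4278.824 + 1195.338 + 615.15 = 6089.312.
6089.312 / 152130 = 0.040027... → 0.0400.

0.0400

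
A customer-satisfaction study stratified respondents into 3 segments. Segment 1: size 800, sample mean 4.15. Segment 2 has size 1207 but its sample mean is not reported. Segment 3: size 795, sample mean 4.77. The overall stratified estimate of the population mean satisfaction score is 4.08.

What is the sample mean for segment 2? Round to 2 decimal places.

Σ Nₕx̄ₕ = N·μ, so 1207·x̄_2 = 2802·4.08 − (800·4.15 + 795·4.77).
= 11432.16 − 7112.15 = 4320.01.
x̄_2 = 4320.01 / 1207 = 3.5791... → 3.58.

3.58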